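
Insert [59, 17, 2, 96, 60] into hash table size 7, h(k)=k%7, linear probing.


Insert 59: h=3 -> slot 3
Insert 17: h=3, 1 probes -> slot 4
Insert 2: h=2 -> slot 2
Insert 96: h=5 -> slot 5
Insert 60: h=4, 2 probes -> slot 6

Table: [None, None, 2, 59, 17, 96, 60]


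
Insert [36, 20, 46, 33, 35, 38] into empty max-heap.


Insert 36: [36]
Insert 20: [36, 20]
Insert 46: [46, 20, 36]
Insert 33: [46, 33, 36, 20]
Insert 35: [46, 35, 36, 20, 33]
Insert 38: [46, 35, 38, 20, 33, 36]

Final heap: [46, 35, 38, 20, 33, 36]


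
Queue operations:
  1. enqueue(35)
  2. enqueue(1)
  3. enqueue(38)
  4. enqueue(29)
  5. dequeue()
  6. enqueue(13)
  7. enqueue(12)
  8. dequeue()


enqueue(35) -> [35]
enqueue(1) -> [35, 1]
enqueue(38) -> [35, 1, 38]
enqueue(29) -> [35, 1, 38, 29]
dequeue()->35, [1, 38, 29]
enqueue(13) -> [1, 38, 29, 13]
enqueue(12) -> [1, 38, 29, 13, 12]
dequeue()->1, [38, 29, 13, 12]

Final queue: [38, 29, 13, 12]


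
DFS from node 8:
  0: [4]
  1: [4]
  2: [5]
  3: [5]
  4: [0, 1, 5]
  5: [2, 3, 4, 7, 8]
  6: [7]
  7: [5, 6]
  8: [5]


Visit 8, push [5]
Visit 5, push [7, 4, 3, 2]
Visit 2, push []
Visit 3, push []
Visit 4, push [1, 0]
Visit 0, push []
Visit 1, push []
Visit 7, push [6]
Visit 6, push []

DFS order: [8, 5, 2, 3, 4, 0, 1, 7, 6]


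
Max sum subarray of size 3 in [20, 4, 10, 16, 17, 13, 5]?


[0:3]: 34
[1:4]: 30
[2:5]: 43
[3:6]: 46
[4:7]: 35

Max: 46 at [3:6]


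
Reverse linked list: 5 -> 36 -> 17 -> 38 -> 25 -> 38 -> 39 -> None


Step 1: curr=5, set curr.next=prev(None) | reversed so far: 5
Step 2: curr=36, set curr.next=prev(5) | reversed so far: 36 -> 5
Step 3: curr=17, set curr.next=prev(36) | reversed so far: 17 -> 36 -> 5
Step 4: curr=38, set curr.next=prev(17) | reversed so far: 38 -> 17 -> 36 -> 5
Step 5: curr=25, set curr.next=prev(38) | reversed so far: 25 -> 38 -> 17 -> 36 -> 5
Step 6: curr=38, set curr.next=prev(25) | reversed so far: 38 -> 25 -> 38 -> 17 -> 36 -> 5
Step 7: curr=39, set curr.next=prev(38) | reversed so far: 39 -> 38 -> 25 -> 38 -> 17 -> 36 -> 5

39 -> 38 -> 25 -> 38 -> 17 -> 36 -> 5 -> None


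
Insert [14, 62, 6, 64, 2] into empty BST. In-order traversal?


Insert 14: root
Insert 62: R from 14
Insert 6: L from 14
Insert 64: R from 14 -> R from 62
Insert 2: L from 14 -> L from 6

In-order: [2, 6, 14, 62, 64]


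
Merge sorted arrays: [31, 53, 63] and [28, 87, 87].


Take 28 from B
Take 31 from A
Take 53 from A
Take 63 from A

Merged: [28, 31, 53, 63, 87, 87]


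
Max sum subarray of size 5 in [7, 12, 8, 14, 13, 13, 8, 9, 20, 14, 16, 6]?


[0:5]: 54
[1:6]: 60
[2:7]: 56
[3:8]: 57
[4:9]: 63
[5:10]: 64
[6:11]: 67
[7:12]: 65

Max: 67 at [6:11]


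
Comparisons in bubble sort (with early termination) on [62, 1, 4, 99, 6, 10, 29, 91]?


Algorithm: bubble sort (with early termination)
Input: [62, 1, 4, 99, 6, 10, 29, 91]
Sorted: [1, 4, 6, 10, 29, 62, 91, 99]

18


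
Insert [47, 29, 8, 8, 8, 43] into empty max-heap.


Insert 47: [47]
Insert 29: [47, 29]
Insert 8: [47, 29, 8]
Insert 8: [47, 29, 8, 8]
Insert 8: [47, 29, 8, 8, 8]
Insert 43: [47, 29, 43, 8, 8, 8]

Final heap: [47, 29, 43, 8, 8, 8]


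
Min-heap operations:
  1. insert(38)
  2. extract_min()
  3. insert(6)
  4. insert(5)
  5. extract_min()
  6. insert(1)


insert(38) -> [38]
extract_min()->38, []
insert(6) -> [6]
insert(5) -> [5, 6]
extract_min()->5, [6]
insert(1) -> [1, 6]

Final heap: [1, 6]


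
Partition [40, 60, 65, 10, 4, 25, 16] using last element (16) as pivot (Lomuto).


Pivot: 16
  10 <= 16: swap -> [10, 60, 65, 40, 4, 25, 16]
  4 <= 16: swap -> [10, 4, 65, 40, 60, 25, 16]
Place pivot at 2: [10, 4, 16, 40, 60, 25, 65]

Partitioned: [10, 4, 16, 40, 60, 25, 65]


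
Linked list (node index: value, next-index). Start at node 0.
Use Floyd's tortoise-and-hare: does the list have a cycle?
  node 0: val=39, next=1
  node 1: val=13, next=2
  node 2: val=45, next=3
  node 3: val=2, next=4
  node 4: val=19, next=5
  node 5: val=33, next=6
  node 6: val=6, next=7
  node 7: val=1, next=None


Floyd's tortoise (slow, +1) and hare (fast, +2):
  init: slow=0, fast=0
  step 1: slow=1, fast=2
  step 2: slow=2, fast=4
  step 3: slow=3, fast=6
  step 4: fast 6->7->None, no cycle

Cycle: no


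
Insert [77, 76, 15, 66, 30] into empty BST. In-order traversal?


Insert 77: root
Insert 76: L from 77
Insert 15: L from 77 -> L from 76
Insert 66: L from 77 -> L from 76 -> R from 15
Insert 30: L from 77 -> L from 76 -> R from 15 -> L from 66

In-order: [15, 30, 66, 76, 77]


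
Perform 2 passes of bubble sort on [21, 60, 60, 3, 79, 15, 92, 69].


Initial: [21, 60, 60, 3, 79, 15, 92, 69]
Pass 1: [21, 60, 3, 60, 15, 79, 69, 92] (3 swaps)
Pass 2: [21, 3, 60, 15, 60, 69, 79, 92] (3 swaps)

After 2 passes: [21, 3, 60, 15, 60, 69, 79, 92]


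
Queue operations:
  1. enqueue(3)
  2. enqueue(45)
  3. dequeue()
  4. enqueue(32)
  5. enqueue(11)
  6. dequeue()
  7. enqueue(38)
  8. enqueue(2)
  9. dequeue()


enqueue(3) -> [3]
enqueue(45) -> [3, 45]
dequeue()->3, [45]
enqueue(32) -> [45, 32]
enqueue(11) -> [45, 32, 11]
dequeue()->45, [32, 11]
enqueue(38) -> [32, 11, 38]
enqueue(2) -> [32, 11, 38, 2]
dequeue()->32, [11, 38, 2]

Final queue: [11, 38, 2]


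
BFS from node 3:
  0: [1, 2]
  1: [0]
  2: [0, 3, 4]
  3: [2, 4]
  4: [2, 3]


Visit 3, enqueue [2, 4]
Visit 2, enqueue [0]
Visit 4, enqueue []
Visit 0, enqueue [1]
Visit 1, enqueue []

BFS order: [3, 2, 4, 0, 1]


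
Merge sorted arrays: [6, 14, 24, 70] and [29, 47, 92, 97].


Take 6 from A
Take 14 from A
Take 24 from A
Take 29 from B
Take 47 from B
Take 70 from A

Merged: [6, 14, 24, 29, 47, 70, 92, 97]


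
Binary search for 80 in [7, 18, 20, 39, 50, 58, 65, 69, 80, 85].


Step 1: lo=0, hi=9, mid=4, val=50
Step 2: lo=5, hi=9, mid=7, val=69
Step 3: lo=8, hi=9, mid=8, val=80

Found at index 8


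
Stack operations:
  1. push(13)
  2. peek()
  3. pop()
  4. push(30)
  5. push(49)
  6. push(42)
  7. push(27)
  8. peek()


push(13) -> [13]
peek()->13
pop()->13, []
push(30) -> [30]
push(49) -> [30, 49]
push(42) -> [30, 49, 42]
push(27) -> [30, 49, 42, 27]
peek()->27

Final stack: [30, 49, 42, 27]


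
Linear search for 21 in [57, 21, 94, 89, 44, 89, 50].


i=0: 57!=21
i=1: 21==21 found!

Found at 1, 2 comps


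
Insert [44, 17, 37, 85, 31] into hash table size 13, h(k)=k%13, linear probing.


Insert 44: h=5 -> slot 5
Insert 17: h=4 -> slot 4
Insert 37: h=11 -> slot 11
Insert 85: h=7 -> slot 7
Insert 31: h=5, 1 probes -> slot 6

Table: [None, None, None, None, 17, 44, 31, 85, None, None, None, 37, None]


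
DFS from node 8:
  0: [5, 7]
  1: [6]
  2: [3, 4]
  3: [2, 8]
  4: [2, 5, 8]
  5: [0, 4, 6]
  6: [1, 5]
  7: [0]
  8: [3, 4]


Visit 8, push [4, 3]
Visit 3, push [2]
Visit 2, push [4]
Visit 4, push [5]
Visit 5, push [6, 0]
Visit 0, push [7]
Visit 7, push []
Visit 6, push [1]
Visit 1, push []

DFS order: [8, 3, 2, 4, 5, 0, 7, 6, 1]


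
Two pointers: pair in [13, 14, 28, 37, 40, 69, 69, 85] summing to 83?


lo=0(13)+hi=7(85)=98
lo=0(13)+hi=6(69)=82
lo=1(14)+hi=6(69)=83

Yes: 14+69=83


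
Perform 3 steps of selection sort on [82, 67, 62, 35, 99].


Initial: [82, 67, 62, 35, 99]
Step 1: min=35 at 3
  Swap: [35, 67, 62, 82, 99]
Step 2: min=62 at 2
  Swap: [35, 62, 67, 82, 99]
Step 3: min=67 at 2
  Swap: [35, 62, 67, 82, 99]

After 3 steps: [35, 62, 67, 82, 99]


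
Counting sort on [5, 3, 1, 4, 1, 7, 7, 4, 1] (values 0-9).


Input: [5, 3, 1, 4, 1, 7, 7, 4, 1]
Counts: [0, 3, 0, 1, 2, 1, 0, 2, 0, 0]

Sorted: [1, 1, 1, 3, 4, 4, 5, 7, 7]


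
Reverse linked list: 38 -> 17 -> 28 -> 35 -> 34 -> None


Step 1: curr=38, set curr.next=prev(None) | reversed so far: 38
Step 2: curr=17, set curr.next=prev(38) | reversed so far: 17 -> 38
Step 3: curr=28, set curr.next=prev(17) | reversed so far: 28 -> 17 -> 38
Step 4: curr=35, set curr.next=prev(28) | reversed so far: 35 -> 28 -> 17 -> 38
Step 5: curr=34, set curr.next=prev(35) | reversed so far: 34 -> 35 -> 28 -> 17 -> 38

34 -> 35 -> 28 -> 17 -> 38 -> None


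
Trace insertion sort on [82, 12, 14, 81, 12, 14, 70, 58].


Initial: [82, 12, 14, 81, 12, 14, 70, 58]
Insert 12: [12, 82, 14, 81, 12, 14, 70, 58]
Insert 14: [12, 14, 82, 81, 12, 14, 70, 58]
Insert 81: [12, 14, 81, 82, 12, 14, 70, 58]
Insert 12: [12, 12, 14, 81, 82, 14, 70, 58]
Insert 14: [12, 12, 14, 14, 81, 82, 70, 58]
Insert 70: [12, 12, 14, 14, 70, 81, 82, 58]
Insert 58: [12, 12, 14, 14, 58, 70, 81, 82]

Sorted: [12, 12, 14, 14, 58, 70, 81, 82]


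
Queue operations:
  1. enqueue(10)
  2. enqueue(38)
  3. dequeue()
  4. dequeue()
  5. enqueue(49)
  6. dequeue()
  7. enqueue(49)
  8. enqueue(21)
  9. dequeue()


enqueue(10) -> [10]
enqueue(38) -> [10, 38]
dequeue()->10, [38]
dequeue()->38, []
enqueue(49) -> [49]
dequeue()->49, []
enqueue(49) -> [49]
enqueue(21) -> [49, 21]
dequeue()->49, [21]

Final queue: [21]


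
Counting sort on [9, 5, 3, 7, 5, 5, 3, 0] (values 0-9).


Input: [9, 5, 3, 7, 5, 5, 3, 0]
Counts: [1, 0, 0, 2, 0, 3, 0, 1, 0, 1]

Sorted: [0, 3, 3, 5, 5, 5, 7, 9]


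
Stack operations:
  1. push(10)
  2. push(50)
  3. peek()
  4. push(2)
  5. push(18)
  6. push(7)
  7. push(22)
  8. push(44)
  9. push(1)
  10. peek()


push(10) -> [10]
push(50) -> [10, 50]
peek()->50
push(2) -> [10, 50, 2]
push(18) -> [10, 50, 2, 18]
push(7) -> [10, 50, 2, 18, 7]
push(22) -> [10, 50, 2, 18, 7, 22]
push(44) -> [10, 50, 2, 18, 7, 22, 44]
push(1) -> [10, 50, 2, 18, 7, 22, 44, 1]
peek()->1

Final stack: [10, 50, 2, 18, 7, 22, 44, 1]


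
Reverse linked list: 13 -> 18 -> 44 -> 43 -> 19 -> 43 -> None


Step 1: curr=13, set curr.next=prev(None) | reversed so far: 13
Step 2: curr=18, set curr.next=prev(13) | reversed so far: 18 -> 13
Step 3: curr=44, set curr.next=prev(18) | reversed so far: 44 -> 18 -> 13
Step 4: curr=43, set curr.next=prev(44) | reversed so far: 43 -> 44 -> 18 -> 13
Step 5: curr=19, set curr.next=prev(43) | reversed so far: 19 -> 43 -> 44 -> 18 -> 13
Step 6: curr=43, set curr.next=prev(19) | reversed so far: 43 -> 19 -> 43 -> 44 -> 18 -> 13

43 -> 19 -> 43 -> 44 -> 18 -> 13 -> None


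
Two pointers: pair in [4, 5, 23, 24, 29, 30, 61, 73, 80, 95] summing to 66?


lo=0(4)+hi=9(95)=99
lo=0(4)+hi=8(80)=84
lo=0(4)+hi=7(73)=77
lo=0(4)+hi=6(61)=65
lo=1(5)+hi=6(61)=66

Yes: 5+61=66


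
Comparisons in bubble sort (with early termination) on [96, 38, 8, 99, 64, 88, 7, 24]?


Algorithm: bubble sort (with early termination)
Input: [96, 38, 8, 99, 64, 88, 7, 24]
Sorted: [7, 8, 24, 38, 64, 88, 96, 99]

28


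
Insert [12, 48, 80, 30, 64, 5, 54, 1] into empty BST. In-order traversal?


Insert 12: root
Insert 48: R from 12
Insert 80: R from 12 -> R from 48
Insert 30: R from 12 -> L from 48
Insert 64: R from 12 -> R from 48 -> L from 80
Insert 5: L from 12
Insert 54: R from 12 -> R from 48 -> L from 80 -> L from 64
Insert 1: L from 12 -> L from 5

In-order: [1, 5, 12, 30, 48, 54, 64, 80]


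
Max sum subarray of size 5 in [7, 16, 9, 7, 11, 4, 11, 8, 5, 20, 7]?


[0:5]: 50
[1:6]: 47
[2:7]: 42
[3:8]: 41
[4:9]: 39
[5:10]: 48
[6:11]: 51

Max: 51 at [6:11]


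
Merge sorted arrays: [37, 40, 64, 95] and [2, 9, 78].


Take 2 from B
Take 9 from B
Take 37 from A
Take 40 from A
Take 64 from A
Take 78 from B

Merged: [2, 9, 37, 40, 64, 78, 95]


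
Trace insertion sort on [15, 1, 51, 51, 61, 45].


Initial: [15, 1, 51, 51, 61, 45]
Insert 1: [1, 15, 51, 51, 61, 45]
Insert 51: [1, 15, 51, 51, 61, 45]
Insert 51: [1, 15, 51, 51, 61, 45]
Insert 61: [1, 15, 51, 51, 61, 45]
Insert 45: [1, 15, 45, 51, 51, 61]

Sorted: [1, 15, 45, 51, 51, 61]


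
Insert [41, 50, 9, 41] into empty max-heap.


Insert 41: [41]
Insert 50: [50, 41]
Insert 9: [50, 41, 9]
Insert 41: [50, 41, 9, 41]

Final heap: [50, 41, 9, 41]


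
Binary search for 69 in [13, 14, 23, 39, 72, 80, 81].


Step 1: lo=0, hi=6, mid=3, val=39
Step 2: lo=4, hi=6, mid=5, val=80
Step 3: lo=4, hi=4, mid=4, val=72

Not found


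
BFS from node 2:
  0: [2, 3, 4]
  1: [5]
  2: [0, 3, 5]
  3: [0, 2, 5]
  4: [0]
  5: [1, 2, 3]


Visit 2, enqueue [0, 3, 5]
Visit 0, enqueue [4]
Visit 3, enqueue []
Visit 5, enqueue [1]
Visit 4, enqueue []
Visit 1, enqueue []

BFS order: [2, 0, 3, 5, 4, 1]


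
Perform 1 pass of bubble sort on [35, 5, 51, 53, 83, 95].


Initial: [35, 5, 51, 53, 83, 95]
Pass 1: [5, 35, 51, 53, 83, 95] (1 swaps)

After 1 pass: [5, 35, 51, 53, 83, 95]


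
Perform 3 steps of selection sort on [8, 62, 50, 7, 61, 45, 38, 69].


Initial: [8, 62, 50, 7, 61, 45, 38, 69]
Step 1: min=7 at 3
  Swap: [7, 62, 50, 8, 61, 45, 38, 69]
Step 2: min=8 at 3
  Swap: [7, 8, 50, 62, 61, 45, 38, 69]
Step 3: min=38 at 6
  Swap: [7, 8, 38, 62, 61, 45, 50, 69]

After 3 steps: [7, 8, 38, 62, 61, 45, 50, 69]


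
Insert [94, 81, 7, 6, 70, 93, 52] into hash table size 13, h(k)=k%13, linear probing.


Insert 94: h=3 -> slot 3
Insert 81: h=3, 1 probes -> slot 4
Insert 7: h=7 -> slot 7
Insert 6: h=6 -> slot 6
Insert 70: h=5 -> slot 5
Insert 93: h=2 -> slot 2
Insert 52: h=0 -> slot 0

Table: [52, None, 93, 94, 81, 70, 6, 7, None, None, None, None, None]


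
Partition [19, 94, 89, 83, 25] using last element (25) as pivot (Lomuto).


Pivot: 25
  19 <= 25: advance i (no swap)
Place pivot at 1: [19, 25, 89, 83, 94]

Partitioned: [19, 25, 89, 83, 94]


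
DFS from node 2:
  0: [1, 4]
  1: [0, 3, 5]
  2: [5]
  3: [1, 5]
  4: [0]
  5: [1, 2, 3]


Visit 2, push [5]
Visit 5, push [3, 1]
Visit 1, push [3, 0]
Visit 0, push [4]
Visit 4, push []
Visit 3, push []

DFS order: [2, 5, 1, 0, 4, 3]


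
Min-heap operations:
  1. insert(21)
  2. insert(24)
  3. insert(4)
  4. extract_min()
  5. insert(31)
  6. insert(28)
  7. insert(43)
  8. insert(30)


insert(21) -> [21]
insert(24) -> [21, 24]
insert(4) -> [4, 24, 21]
extract_min()->4, [21, 24]
insert(31) -> [21, 24, 31]
insert(28) -> [21, 24, 31, 28]
insert(43) -> [21, 24, 31, 28, 43]
insert(30) -> [21, 24, 30, 28, 43, 31]

Final heap: [21, 24, 30, 28, 43, 31]


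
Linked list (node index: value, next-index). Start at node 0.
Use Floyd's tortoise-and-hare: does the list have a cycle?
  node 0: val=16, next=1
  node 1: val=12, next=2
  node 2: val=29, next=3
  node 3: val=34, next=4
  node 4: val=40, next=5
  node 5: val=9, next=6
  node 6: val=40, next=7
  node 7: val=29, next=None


Floyd's tortoise (slow, +1) and hare (fast, +2):
  init: slow=0, fast=0
  step 1: slow=1, fast=2
  step 2: slow=2, fast=4
  step 3: slow=3, fast=6
  step 4: fast 6->7->None, no cycle

Cycle: no


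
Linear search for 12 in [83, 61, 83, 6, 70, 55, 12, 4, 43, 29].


i=0: 83!=12
i=1: 61!=12
i=2: 83!=12
i=3: 6!=12
i=4: 70!=12
i=5: 55!=12
i=6: 12==12 found!

Found at 6, 7 comps


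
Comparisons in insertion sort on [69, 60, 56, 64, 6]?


Algorithm: insertion sort
Input: [69, 60, 56, 64, 6]
Sorted: [6, 56, 60, 64, 69]

9


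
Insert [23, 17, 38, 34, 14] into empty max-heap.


Insert 23: [23]
Insert 17: [23, 17]
Insert 38: [38, 17, 23]
Insert 34: [38, 34, 23, 17]
Insert 14: [38, 34, 23, 17, 14]

Final heap: [38, 34, 23, 17, 14]


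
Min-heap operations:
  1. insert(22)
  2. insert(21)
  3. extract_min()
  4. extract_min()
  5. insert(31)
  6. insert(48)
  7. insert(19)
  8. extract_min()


insert(22) -> [22]
insert(21) -> [21, 22]
extract_min()->21, [22]
extract_min()->22, []
insert(31) -> [31]
insert(48) -> [31, 48]
insert(19) -> [19, 48, 31]
extract_min()->19, [31, 48]

Final heap: [31, 48]


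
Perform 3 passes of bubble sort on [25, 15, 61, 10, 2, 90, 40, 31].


Initial: [25, 15, 61, 10, 2, 90, 40, 31]
Pass 1: [15, 25, 10, 2, 61, 40, 31, 90] (5 swaps)
Pass 2: [15, 10, 2, 25, 40, 31, 61, 90] (4 swaps)
Pass 3: [10, 2, 15, 25, 31, 40, 61, 90] (3 swaps)

After 3 passes: [10, 2, 15, 25, 31, 40, 61, 90]


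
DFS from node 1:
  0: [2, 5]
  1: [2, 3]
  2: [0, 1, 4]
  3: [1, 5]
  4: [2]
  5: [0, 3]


Visit 1, push [3, 2]
Visit 2, push [4, 0]
Visit 0, push [5]
Visit 5, push [3]
Visit 3, push []
Visit 4, push []

DFS order: [1, 2, 0, 5, 3, 4]


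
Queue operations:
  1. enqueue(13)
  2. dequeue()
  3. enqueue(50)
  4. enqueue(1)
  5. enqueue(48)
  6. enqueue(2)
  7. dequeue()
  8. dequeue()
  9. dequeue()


enqueue(13) -> [13]
dequeue()->13, []
enqueue(50) -> [50]
enqueue(1) -> [50, 1]
enqueue(48) -> [50, 1, 48]
enqueue(2) -> [50, 1, 48, 2]
dequeue()->50, [1, 48, 2]
dequeue()->1, [48, 2]
dequeue()->48, [2]

Final queue: [2]


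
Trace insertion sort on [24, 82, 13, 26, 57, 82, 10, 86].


Initial: [24, 82, 13, 26, 57, 82, 10, 86]
Insert 82: [24, 82, 13, 26, 57, 82, 10, 86]
Insert 13: [13, 24, 82, 26, 57, 82, 10, 86]
Insert 26: [13, 24, 26, 82, 57, 82, 10, 86]
Insert 57: [13, 24, 26, 57, 82, 82, 10, 86]
Insert 82: [13, 24, 26, 57, 82, 82, 10, 86]
Insert 10: [10, 13, 24, 26, 57, 82, 82, 86]
Insert 86: [10, 13, 24, 26, 57, 82, 82, 86]

Sorted: [10, 13, 24, 26, 57, 82, 82, 86]


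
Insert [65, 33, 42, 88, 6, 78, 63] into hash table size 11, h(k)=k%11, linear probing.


Insert 65: h=10 -> slot 10
Insert 33: h=0 -> slot 0
Insert 42: h=9 -> slot 9
Insert 88: h=0, 1 probes -> slot 1
Insert 6: h=6 -> slot 6
Insert 78: h=1, 1 probes -> slot 2
Insert 63: h=8 -> slot 8

Table: [33, 88, 78, None, None, None, 6, None, 63, 42, 65]


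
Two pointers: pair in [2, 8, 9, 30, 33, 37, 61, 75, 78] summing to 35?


lo=0(2)+hi=8(78)=80
lo=0(2)+hi=7(75)=77
lo=0(2)+hi=6(61)=63
lo=0(2)+hi=5(37)=39
lo=0(2)+hi=4(33)=35

Yes: 2+33=35


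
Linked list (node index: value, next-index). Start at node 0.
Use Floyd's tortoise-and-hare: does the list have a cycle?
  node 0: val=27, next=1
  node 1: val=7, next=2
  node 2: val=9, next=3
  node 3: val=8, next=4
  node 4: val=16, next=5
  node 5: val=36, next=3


Floyd's tortoise (slow, +1) and hare (fast, +2):
  init: slow=0, fast=0
  step 1: slow=1, fast=2
  step 2: slow=2, fast=4
  step 3: slow=3, fast=3
  slow == fast at node 3: cycle detected

Cycle: yes


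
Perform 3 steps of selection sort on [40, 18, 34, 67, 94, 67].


Initial: [40, 18, 34, 67, 94, 67]
Step 1: min=18 at 1
  Swap: [18, 40, 34, 67, 94, 67]
Step 2: min=34 at 2
  Swap: [18, 34, 40, 67, 94, 67]
Step 3: min=40 at 2
  Swap: [18, 34, 40, 67, 94, 67]

After 3 steps: [18, 34, 40, 67, 94, 67]


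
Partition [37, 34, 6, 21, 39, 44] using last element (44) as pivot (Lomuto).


Pivot: 44
  37 <= 44: advance i (no swap)
  34 <= 44: advance i (no swap)
  6 <= 44: advance i (no swap)
  21 <= 44: advance i (no swap)
  39 <= 44: advance i (no swap)
Place pivot at 5: [37, 34, 6, 21, 39, 44]

Partitioned: [37, 34, 6, 21, 39, 44]


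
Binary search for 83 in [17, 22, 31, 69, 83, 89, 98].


Step 1: lo=0, hi=6, mid=3, val=69
Step 2: lo=4, hi=6, mid=5, val=89
Step 3: lo=4, hi=4, mid=4, val=83

Found at index 4


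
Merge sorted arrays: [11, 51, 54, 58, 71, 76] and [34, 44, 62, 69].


Take 11 from A
Take 34 from B
Take 44 from B
Take 51 from A
Take 54 from A
Take 58 from A
Take 62 from B
Take 69 from B

Merged: [11, 34, 44, 51, 54, 58, 62, 69, 71, 76]


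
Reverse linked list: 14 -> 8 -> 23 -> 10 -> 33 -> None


Step 1: curr=14, set curr.next=prev(None) | reversed so far: 14
Step 2: curr=8, set curr.next=prev(14) | reversed so far: 8 -> 14
Step 3: curr=23, set curr.next=prev(8) | reversed so far: 23 -> 8 -> 14
Step 4: curr=10, set curr.next=prev(23) | reversed so far: 10 -> 23 -> 8 -> 14
Step 5: curr=33, set curr.next=prev(10) | reversed so far: 33 -> 10 -> 23 -> 8 -> 14

33 -> 10 -> 23 -> 8 -> 14 -> None


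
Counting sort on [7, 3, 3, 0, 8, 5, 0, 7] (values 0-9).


Input: [7, 3, 3, 0, 8, 5, 0, 7]
Counts: [2, 0, 0, 2, 0, 1, 0, 2, 1, 0]

Sorted: [0, 0, 3, 3, 5, 7, 7, 8]


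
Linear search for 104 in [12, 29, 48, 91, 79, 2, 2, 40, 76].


i=0: 12!=104
i=1: 29!=104
i=2: 48!=104
i=3: 91!=104
i=4: 79!=104
i=5: 2!=104
i=6: 2!=104
i=7: 40!=104
i=8: 76!=104

Not found, 9 comps


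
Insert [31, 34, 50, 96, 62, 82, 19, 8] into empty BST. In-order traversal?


Insert 31: root
Insert 34: R from 31
Insert 50: R from 31 -> R from 34
Insert 96: R from 31 -> R from 34 -> R from 50
Insert 62: R from 31 -> R from 34 -> R from 50 -> L from 96
Insert 82: R from 31 -> R from 34 -> R from 50 -> L from 96 -> R from 62
Insert 19: L from 31
Insert 8: L from 31 -> L from 19

In-order: [8, 19, 31, 34, 50, 62, 82, 96]


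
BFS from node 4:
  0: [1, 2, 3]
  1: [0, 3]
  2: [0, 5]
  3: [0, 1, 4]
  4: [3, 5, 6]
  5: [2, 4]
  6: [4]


Visit 4, enqueue [3, 5, 6]
Visit 3, enqueue [0, 1]
Visit 5, enqueue [2]
Visit 6, enqueue []
Visit 0, enqueue []
Visit 1, enqueue []
Visit 2, enqueue []

BFS order: [4, 3, 5, 6, 0, 1, 2]


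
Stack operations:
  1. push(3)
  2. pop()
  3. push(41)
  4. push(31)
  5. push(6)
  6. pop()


push(3) -> [3]
pop()->3, []
push(41) -> [41]
push(31) -> [41, 31]
push(6) -> [41, 31, 6]
pop()->6, [41, 31]

Final stack: [41, 31]


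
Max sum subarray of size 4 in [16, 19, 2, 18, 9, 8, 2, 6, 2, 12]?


[0:4]: 55
[1:5]: 48
[2:6]: 37
[3:7]: 37
[4:8]: 25
[5:9]: 18
[6:10]: 22

Max: 55 at [0:4]


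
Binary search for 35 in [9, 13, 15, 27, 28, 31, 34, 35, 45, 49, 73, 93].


Step 1: lo=0, hi=11, mid=5, val=31
Step 2: lo=6, hi=11, mid=8, val=45
Step 3: lo=6, hi=7, mid=6, val=34
Step 4: lo=7, hi=7, mid=7, val=35

Found at index 7


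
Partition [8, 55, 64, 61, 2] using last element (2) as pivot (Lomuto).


Pivot: 2
Place pivot at 0: [2, 55, 64, 61, 8]

Partitioned: [2, 55, 64, 61, 8]


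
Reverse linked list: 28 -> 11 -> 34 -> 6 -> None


Step 1: curr=28, set curr.next=prev(None) | reversed so far: 28
Step 2: curr=11, set curr.next=prev(28) | reversed so far: 11 -> 28
Step 3: curr=34, set curr.next=prev(11) | reversed so far: 34 -> 11 -> 28
Step 4: curr=6, set curr.next=prev(34) | reversed so far: 6 -> 34 -> 11 -> 28

6 -> 34 -> 11 -> 28 -> None


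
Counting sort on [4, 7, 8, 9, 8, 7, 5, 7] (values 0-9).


Input: [4, 7, 8, 9, 8, 7, 5, 7]
Counts: [0, 0, 0, 0, 1, 1, 0, 3, 2, 1]

Sorted: [4, 5, 7, 7, 7, 8, 8, 9]


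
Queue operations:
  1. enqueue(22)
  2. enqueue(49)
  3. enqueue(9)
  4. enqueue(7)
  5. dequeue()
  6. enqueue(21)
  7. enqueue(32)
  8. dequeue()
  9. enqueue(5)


enqueue(22) -> [22]
enqueue(49) -> [22, 49]
enqueue(9) -> [22, 49, 9]
enqueue(7) -> [22, 49, 9, 7]
dequeue()->22, [49, 9, 7]
enqueue(21) -> [49, 9, 7, 21]
enqueue(32) -> [49, 9, 7, 21, 32]
dequeue()->49, [9, 7, 21, 32]
enqueue(5) -> [9, 7, 21, 32, 5]

Final queue: [9, 7, 21, 32, 5]


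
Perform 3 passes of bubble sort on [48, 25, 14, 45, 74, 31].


Initial: [48, 25, 14, 45, 74, 31]
Pass 1: [25, 14, 45, 48, 31, 74] (4 swaps)
Pass 2: [14, 25, 45, 31, 48, 74] (2 swaps)
Pass 3: [14, 25, 31, 45, 48, 74] (1 swaps)

After 3 passes: [14, 25, 31, 45, 48, 74]


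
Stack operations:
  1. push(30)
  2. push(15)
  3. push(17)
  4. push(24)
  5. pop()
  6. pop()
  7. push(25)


push(30) -> [30]
push(15) -> [30, 15]
push(17) -> [30, 15, 17]
push(24) -> [30, 15, 17, 24]
pop()->24, [30, 15, 17]
pop()->17, [30, 15]
push(25) -> [30, 15, 25]

Final stack: [30, 15, 25]


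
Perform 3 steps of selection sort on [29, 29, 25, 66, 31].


Initial: [29, 29, 25, 66, 31]
Step 1: min=25 at 2
  Swap: [25, 29, 29, 66, 31]
Step 2: min=29 at 1
  Swap: [25, 29, 29, 66, 31]
Step 3: min=29 at 2
  Swap: [25, 29, 29, 66, 31]

After 3 steps: [25, 29, 29, 66, 31]


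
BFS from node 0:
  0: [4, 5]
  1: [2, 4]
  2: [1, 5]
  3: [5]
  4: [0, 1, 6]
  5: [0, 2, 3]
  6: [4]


Visit 0, enqueue [4, 5]
Visit 4, enqueue [1, 6]
Visit 5, enqueue [2, 3]
Visit 1, enqueue []
Visit 6, enqueue []
Visit 2, enqueue []
Visit 3, enqueue []

BFS order: [0, 4, 5, 1, 6, 2, 3]


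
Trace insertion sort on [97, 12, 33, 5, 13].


Initial: [97, 12, 33, 5, 13]
Insert 12: [12, 97, 33, 5, 13]
Insert 33: [12, 33, 97, 5, 13]
Insert 5: [5, 12, 33, 97, 13]
Insert 13: [5, 12, 13, 33, 97]

Sorted: [5, 12, 13, 33, 97]


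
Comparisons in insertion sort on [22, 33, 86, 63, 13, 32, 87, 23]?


Algorithm: insertion sort
Input: [22, 33, 86, 63, 13, 32, 87, 23]
Sorted: [13, 22, 23, 32, 33, 63, 86, 87]

19


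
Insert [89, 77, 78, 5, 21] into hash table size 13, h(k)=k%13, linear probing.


Insert 89: h=11 -> slot 11
Insert 77: h=12 -> slot 12
Insert 78: h=0 -> slot 0
Insert 5: h=5 -> slot 5
Insert 21: h=8 -> slot 8

Table: [78, None, None, None, None, 5, None, None, 21, None, None, 89, 77]


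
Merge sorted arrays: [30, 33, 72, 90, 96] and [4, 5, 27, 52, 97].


Take 4 from B
Take 5 from B
Take 27 from B
Take 30 from A
Take 33 from A
Take 52 from B
Take 72 from A
Take 90 from A
Take 96 from A

Merged: [4, 5, 27, 30, 33, 52, 72, 90, 96, 97]


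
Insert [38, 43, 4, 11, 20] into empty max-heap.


Insert 38: [38]
Insert 43: [43, 38]
Insert 4: [43, 38, 4]
Insert 11: [43, 38, 4, 11]
Insert 20: [43, 38, 4, 11, 20]

Final heap: [43, 38, 4, 11, 20]


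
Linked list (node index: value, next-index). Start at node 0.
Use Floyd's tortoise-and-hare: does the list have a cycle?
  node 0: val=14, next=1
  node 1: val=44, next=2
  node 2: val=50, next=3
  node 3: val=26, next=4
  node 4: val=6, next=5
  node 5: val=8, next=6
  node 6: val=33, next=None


Floyd's tortoise (slow, +1) and hare (fast, +2):
  init: slow=0, fast=0
  step 1: slow=1, fast=2
  step 2: slow=2, fast=4
  step 3: slow=3, fast=6
  step 4: fast -> None, no cycle

Cycle: no


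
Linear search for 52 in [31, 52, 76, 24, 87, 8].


i=0: 31!=52
i=1: 52==52 found!

Found at 1, 2 comps


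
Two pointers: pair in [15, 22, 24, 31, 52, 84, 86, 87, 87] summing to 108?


lo=0(15)+hi=8(87)=102
lo=1(22)+hi=8(87)=109
lo=1(22)+hi=7(87)=109
lo=1(22)+hi=6(86)=108

Yes: 22+86=108


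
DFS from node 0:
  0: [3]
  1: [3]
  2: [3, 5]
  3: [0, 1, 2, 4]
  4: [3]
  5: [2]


Visit 0, push [3]
Visit 3, push [4, 2, 1]
Visit 1, push []
Visit 2, push [5]
Visit 5, push []
Visit 4, push []

DFS order: [0, 3, 1, 2, 5, 4]


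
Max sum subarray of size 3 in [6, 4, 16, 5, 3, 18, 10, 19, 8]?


[0:3]: 26
[1:4]: 25
[2:5]: 24
[3:6]: 26
[4:7]: 31
[5:8]: 47
[6:9]: 37

Max: 47 at [5:8]


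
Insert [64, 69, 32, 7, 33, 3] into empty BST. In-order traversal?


Insert 64: root
Insert 69: R from 64
Insert 32: L from 64
Insert 7: L from 64 -> L from 32
Insert 33: L from 64 -> R from 32
Insert 3: L from 64 -> L from 32 -> L from 7

In-order: [3, 7, 32, 33, 64, 69]


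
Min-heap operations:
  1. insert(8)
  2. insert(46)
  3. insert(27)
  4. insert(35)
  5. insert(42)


insert(8) -> [8]
insert(46) -> [8, 46]
insert(27) -> [8, 46, 27]
insert(35) -> [8, 35, 27, 46]
insert(42) -> [8, 35, 27, 46, 42]

Final heap: [8, 35, 27, 46, 42]


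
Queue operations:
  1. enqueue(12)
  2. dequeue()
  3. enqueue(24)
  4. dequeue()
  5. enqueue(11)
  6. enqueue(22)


enqueue(12) -> [12]
dequeue()->12, []
enqueue(24) -> [24]
dequeue()->24, []
enqueue(11) -> [11]
enqueue(22) -> [11, 22]

Final queue: [11, 22]


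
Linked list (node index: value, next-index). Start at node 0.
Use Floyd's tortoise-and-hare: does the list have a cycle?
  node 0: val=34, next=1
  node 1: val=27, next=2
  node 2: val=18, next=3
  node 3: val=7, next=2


Floyd's tortoise (slow, +1) and hare (fast, +2):
  init: slow=0, fast=0
  step 1: slow=1, fast=2
  step 2: slow=2, fast=2
  slow == fast at node 2: cycle detected

Cycle: yes


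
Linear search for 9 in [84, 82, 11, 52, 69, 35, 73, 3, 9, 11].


i=0: 84!=9
i=1: 82!=9
i=2: 11!=9
i=3: 52!=9
i=4: 69!=9
i=5: 35!=9
i=6: 73!=9
i=7: 3!=9
i=8: 9==9 found!

Found at 8, 9 comps


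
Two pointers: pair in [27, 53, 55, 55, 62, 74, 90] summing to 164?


lo=0(27)+hi=6(90)=117
lo=1(53)+hi=6(90)=143
lo=2(55)+hi=6(90)=145
lo=3(55)+hi=6(90)=145
lo=4(62)+hi=6(90)=152
lo=5(74)+hi=6(90)=164

Yes: 74+90=164


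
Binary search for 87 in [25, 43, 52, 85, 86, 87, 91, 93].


Step 1: lo=0, hi=7, mid=3, val=85
Step 2: lo=4, hi=7, mid=5, val=87

Found at index 5


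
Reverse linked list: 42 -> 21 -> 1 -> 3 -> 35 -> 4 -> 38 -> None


Step 1: curr=42, set curr.next=prev(None) | reversed so far: 42
Step 2: curr=21, set curr.next=prev(42) | reversed so far: 21 -> 42
Step 3: curr=1, set curr.next=prev(21) | reversed so far: 1 -> 21 -> 42
Step 4: curr=3, set curr.next=prev(1) | reversed so far: 3 -> 1 -> 21 -> 42
Step 5: curr=35, set curr.next=prev(3) | reversed so far: 35 -> 3 -> 1 -> 21 -> 42
Step 6: curr=4, set curr.next=prev(35) | reversed so far: 4 -> 35 -> 3 -> 1 -> 21 -> 42
Step 7: curr=38, set curr.next=prev(4) | reversed so far: 38 -> 4 -> 35 -> 3 -> 1 -> 21 -> 42

38 -> 4 -> 35 -> 3 -> 1 -> 21 -> 42 -> None


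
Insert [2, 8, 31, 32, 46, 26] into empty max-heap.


Insert 2: [2]
Insert 8: [8, 2]
Insert 31: [31, 2, 8]
Insert 32: [32, 31, 8, 2]
Insert 46: [46, 32, 8, 2, 31]
Insert 26: [46, 32, 26, 2, 31, 8]

Final heap: [46, 32, 26, 2, 31, 8]


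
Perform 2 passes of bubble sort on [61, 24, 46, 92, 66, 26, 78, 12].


Initial: [61, 24, 46, 92, 66, 26, 78, 12]
Pass 1: [24, 46, 61, 66, 26, 78, 12, 92] (6 swaps)
Pass 2: [24, 46, 61, 26, 66, 12, 78, 92] (2 swaps)

After 2 passes: [24, 46, 61, 26, 66, 12, 78, 92]


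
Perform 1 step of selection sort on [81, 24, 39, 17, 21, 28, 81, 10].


Initial: [81, 24, 39, 17, 21, 28, 81, 10]
Step 1: min=10 at 7
  Swap: [10, 24, 39, 17, 21, 28, 81, 81]

After 1 step: [10, 24, 39, 17, 21, 28, 81, 81]


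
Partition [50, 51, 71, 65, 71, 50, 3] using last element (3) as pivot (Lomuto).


Pivot: 3
Place pivot at 0: [3, 51, 71, 65, 71, 50, 50]

Partitioned: [3, 51, 71, 65, 71, 50, 50]


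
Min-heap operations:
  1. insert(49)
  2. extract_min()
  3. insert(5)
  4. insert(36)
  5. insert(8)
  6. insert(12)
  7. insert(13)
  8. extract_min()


insert(49) -> [49]
extract_min()->49, []
insert(5) -> [5]
insert(36) -> [5, 36]
insert(8) -> [5, 36, 8]
insert(12) -> [5, 12, 8, 36]
insert(13) -> [5, 12, 8, 36, 13]
extract_min()->5, [8, 12, 13, 36]

Final heap: [8, 12, 13, 36]


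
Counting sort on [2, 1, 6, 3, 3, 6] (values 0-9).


Input: [2, 1, 6, 3, 3, 6]
Counts: [0, 1, 1, 2, 0, 0, 2, 0, 0, 0]

Sorted: [1, 2, 3, 3, 6, 6]


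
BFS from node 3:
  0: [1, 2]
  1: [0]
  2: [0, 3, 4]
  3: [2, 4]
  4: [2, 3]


Visit 3, enqueue [2, 4]
Visit 2, enqueue [0]
Visit 4, enqueue []
Visit 0, enqueue [1]
Visit 1, enqueue []

BFS order: [3, 2, 4, 0, 1]


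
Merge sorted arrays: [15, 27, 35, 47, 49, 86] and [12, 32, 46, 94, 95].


Take 12 from B
Take 15 from A
Take 27 from A
Take 32 from B
Take 35 from A
Take 46 from B
Take 47 from A
Take 49 from A
Take 86 from A

Merged: [12, 15, 27, 32, 35, 46, 47, 49, 86, 94, 95]


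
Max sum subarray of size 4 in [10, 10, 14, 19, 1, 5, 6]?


[0:4]: 53
[1:5]: 44
[2:6]: 39
[3:7]: 31

Max: 53 at [0:4]


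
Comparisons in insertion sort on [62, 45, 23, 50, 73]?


Algorithm: insertion sort
Input: [62, 45, 23, 50, 73]
Sorted: [23, 45, 50, 62, 73]

6


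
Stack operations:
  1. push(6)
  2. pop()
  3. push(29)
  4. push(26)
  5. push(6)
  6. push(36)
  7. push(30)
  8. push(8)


push(6) -> [6]
pop()->6, []
push(29) -> [29]
push(26) -> [29, 26]
push(6) -> [29, 26, 6]
push(36) -> [29, 26, 6, 36]
push(30) -> [29, 26, 6, 36, 30]
push(8) -> [29, 26, 6, 36, 30, 8]

Final stack: [29, 26, 6, 36, 30, 8]


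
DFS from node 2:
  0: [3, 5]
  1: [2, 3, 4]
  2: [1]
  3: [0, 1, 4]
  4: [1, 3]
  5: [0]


Visit 2, push [1]
Visit 1, push [4, 3]
Visit 3, push [4, 0]
Visit 0, push [5]
Visit 5, push []
Visit 4, push []

DFS order: [2, 1, 3, 0, 5, 4]


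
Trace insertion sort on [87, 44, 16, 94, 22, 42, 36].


Initial: [87, 44, 16, 94, 22, 42, 36]
Insert 44: [44, 87, 16, 94, 22, 42, 36]
Insert 16: [16, 44, 87, 94, 22, 42, 36]
Insert 94: [16, 44, 87, 94, 22, 42, 36]
Insert 22: [16, 22, 44, 87, 94, 42, 36]
Insert 42: [16, 22, 42, 44, 87, 94, 36]
Insert 36: [16, 22, 36, 42, 44, 87, 94]

Sorted: [16, 22, 36, 42, 44, 87, 94]


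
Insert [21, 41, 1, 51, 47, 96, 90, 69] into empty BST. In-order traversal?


Insert 21: root
Insert 41: R from 21
Insert 1: L from 21
Insert 51: R from 21 -> R from 41
Insert 47: R from 21 -> R from 41 -> L from 51
Insert 96: R from 21 -> R from 41 -> R from 51
Insert 90: R from 21 -> R from 41 -> R from 51 -> L from 96
Insert 69: R from 21 -> R from 41 -> R from 51 -> L from 96 -> L from 90

In-order: [1, 21, 41, 47, 51, 69, 90, 96]


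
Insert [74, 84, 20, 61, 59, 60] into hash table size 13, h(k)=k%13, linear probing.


Insert 74: h=9 -> slot 9
Insert 84: h=6 -> slot 6
Insert 20: h=7 -> slot 7
Insert 61: h=9, 1 probes -> slot 10
Insert 59: h=7, 1 probes -> slot 8
Insert 60: h=8, 3 probes -> slot 11

Table: [None, None, None, None, None, None, 84, 20, 59, 74, 61, 60, None]


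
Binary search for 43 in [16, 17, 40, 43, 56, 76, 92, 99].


Step 1: lo=0, hi=7, mid=3, val=43

Found at index 3


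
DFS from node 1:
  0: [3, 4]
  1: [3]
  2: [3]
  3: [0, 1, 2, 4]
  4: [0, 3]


Visit 1, push [3]
Visit 3, push [4, 2, 0]
Visit 0, push [4]
Visit 4, push []
Visit 2, push []

DFS order: [1, 3, 0, 4, 2]


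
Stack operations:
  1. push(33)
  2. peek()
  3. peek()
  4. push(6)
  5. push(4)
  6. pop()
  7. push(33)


push(33) -> [33]
peek()->33
peek()->33
push(6) -> [33, 6]
push(4) -> [33, 6, 4]
pop()->4, [33, 6]
push(33) -> [33, 6, 33]

Final stack: [33, 6, 33]


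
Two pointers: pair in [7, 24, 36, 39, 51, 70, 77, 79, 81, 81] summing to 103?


lo=0(7)+hi=9(81)=88
lo=1(24)+hi=9(81)=105
lo=1(24)+hi=8(81)=105
lo=1(24)+hi=7(79)=103

Yes: 24+79=103


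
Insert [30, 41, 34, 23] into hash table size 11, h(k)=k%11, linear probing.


Insert 30: h=8 -> slot 8
Insert 41: h=8, 1 probes -> slot 9
Insert 34: h=1 -> slot 1
Insert 23: h=1, 1 probes -> slot 2

Table: [None, 34, 23, None, None, None, None, None, 30, 41, None]


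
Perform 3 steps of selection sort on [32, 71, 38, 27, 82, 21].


Initial: [32, 71, 38, 27, 82, 21]
Step 1: min=21 at 5
  Swap: [21, 71, 38, 27, 82, 32]
Step 2: min=27 at 3
  Swap: [21, 27, 38, 71, 82, 32]
Step 3: min=32 at 5
  Swap: [21, 27, 32, 71, 82, 38]

After 3 steps: [21, 27, 32, 71, 82, 38]


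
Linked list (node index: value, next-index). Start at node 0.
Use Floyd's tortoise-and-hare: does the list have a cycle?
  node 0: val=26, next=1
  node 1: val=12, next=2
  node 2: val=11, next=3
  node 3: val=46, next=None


Floyd's tortoise (slow, +1) and hare (fast, +2):
  init: slow=0, fast=0
  step 1: slow=1, fast=2
  step 2: fast 2->3->None, no cycle

Cycle: no


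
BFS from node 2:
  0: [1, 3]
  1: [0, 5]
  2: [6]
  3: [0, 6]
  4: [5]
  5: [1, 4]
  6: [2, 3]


Visit 2, enqueue [6]
Visit 6, enqueue [3]
Visit 3, enqueue [0]
Visit 0, enqueue [1]
Visit 1, enqueue [5]
Visit 5, enqueue [4]
Visit 4, enqueue []

BFS order: [2, 6, 3, 0, 1, 5, 4]


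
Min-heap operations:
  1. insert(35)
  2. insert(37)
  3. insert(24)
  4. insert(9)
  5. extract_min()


insert(35) -> [35]
insert(37) -> [35, 37]
insert(24) -> [24, 37, 35]
insert(9) -> [9, 24, 35, 37]
extract_min()->9, [24, 37, 35]

Final heap: [24, 37, 35]


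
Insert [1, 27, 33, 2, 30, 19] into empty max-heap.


Insert 1: [1]
Insert 27: [27, 1]
Insert 33: [33, 1, 27]
Insert 2: [33, 2, 27, 1]
Insert 30: [33, 30, 27, 1, 2]
Insert 19: [33, 30, 27, 1, 2, 19]

Final heap: [33, 30, 27, 1, 2, 19]


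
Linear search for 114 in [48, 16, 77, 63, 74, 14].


i=0: 48!=114
i=1: 16!=114
i=2: 77!=114
i=3: 63!=114
i=4: 74!=114
i=5: 14!=114

Not found, 6 comps


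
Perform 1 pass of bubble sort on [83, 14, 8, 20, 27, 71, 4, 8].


Initial: [83, 14, 8, 20, 27, 71, 4, 8]
Pass 1: [14, 8, 20, 27, 71, 4, 8, 83] (7 swaps)

After 1 pass: [14, 8, 20, 27, 71, 4, 8, 83]


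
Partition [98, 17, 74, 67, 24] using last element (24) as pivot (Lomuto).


Pivot: 24
  17 <= 24: swap -> [17, 98, 74, 67, 24]
Place pivot at 1: [17, 24, 74, 67, 98]

Partitioned: [17, 24, 74, 67, 98]


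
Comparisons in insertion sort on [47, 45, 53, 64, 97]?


Algorithm: insertion sort
Input: [47, 45, 53, 64, 97]
Sorted: [45, 47, 53, 64, 97]

4


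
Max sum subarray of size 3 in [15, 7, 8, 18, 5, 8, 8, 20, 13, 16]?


[0:3]: 30
[1:4]: 33
[2:5]: 31
[3:6]: 31
[4:7]: 21
[5:8]: 36
[6:9]: 41
[7:10]: 49

Max: 49 at [7:10]


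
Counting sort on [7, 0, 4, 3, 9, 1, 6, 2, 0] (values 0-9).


Input: [7, 0, 4, 3, 9, 1, 6, 2, 0]
Counts: [2, 1, 1, 1, 1, 0, 1, 1, 0, 1]

Sorted: [0, 0, 1, 2, 3, 4, 6, 7, 9]


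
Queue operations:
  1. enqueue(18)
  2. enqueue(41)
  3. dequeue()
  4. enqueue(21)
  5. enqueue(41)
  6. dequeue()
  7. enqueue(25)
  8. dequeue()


enqueue(18) -> [18]
enqueue(41) -> [18, 41]
dequeue()->18, [41]
enqueue(21) -> [41, 21]
enqueue(41) -> [41, 21, 41]
dequeue()->41, [21, 41]
enqueue(25) -> [21, 41, 25]
dequeue()->21, [41, 25]

Final queue: [41, 25]


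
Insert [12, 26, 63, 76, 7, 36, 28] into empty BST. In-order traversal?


Insert 12: root
Insert 26: R from 12
Insert 63: R from 12 -> R from 26
Insert 76: R from 12 -> R from 26 -> R from 63
Insert 7: L from 12
Insert 36: R from 12 -> R from 26 -> L from 63
Insert 28: R from 12 -> R from 26 -> L from 63 -> L from 36

In-order: [7, 12, 26, 28, 36, 63, 76]


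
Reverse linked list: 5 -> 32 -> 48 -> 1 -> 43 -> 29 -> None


Step 1: curr=5, set curr.next=prev(None) | reversed so far: 5
Step 2: curr=32, set curr.next=prev(5) | reversed so far: 32 -> 5
Step 3: curr=48, set curr.next=prev(32) | reversed so far: 48 -> 32 -> 5
Step 4: curr=1, set curr.next=prev(48) | reversed so far: 1 -> 48 -> 32 -> 5
Step 5: curr=43, set curr.next=prev(1) | reversed so far: 43 -> 1 -> 48 -> 32 -> 5
Step 6: curr=29, set curr.next=prev(43) | reversed so far: 29 -> 43 -> 1 -> 48 -> 32 -> 5

29 -> 43 -> 1 -> 48 -> 32 -> 5 -> None


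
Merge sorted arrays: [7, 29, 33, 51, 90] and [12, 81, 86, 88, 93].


Take 7 from A
Take 12 from B
Take 29 from A
Take 33 from A
Take 51 from A
Take 81 from B
Take 86 from B
Take 88 from B
Take 90 from A

Merged: [7, 12, 29, 33, 51, 81, 86, 88, 90, 93]


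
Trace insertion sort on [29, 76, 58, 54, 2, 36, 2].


Initial: [29, 76, 58, 54, 2, 36, 2]
Insert 76: [29, 76, 58, 54, 2, 36, 2]
Insert 58: [29, 58, 76, 54, 2, 36, 2]
Insert 54: [29, 54, 58, 76, 2, 36, 2]
Insert 2: [2, 29, 54, 58, 76, 36, 2]
Insert 36: [2, 29, 36, 54, 58, 76, 2]
Insert 2: [2, 2, 29, 36, 54, 58, 76]

Sorted: [2, 2, 29, 36, 54, 58, 76]


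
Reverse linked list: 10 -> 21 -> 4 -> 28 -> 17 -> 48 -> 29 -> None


Step 1: curr=10, set curr.next=prev(None) | reversed so far: 10
Step 2: curr=21, set curr.next=prev(10) | reversed so far: 21 -> 10
Step 3: curr=4, set curr.next=prev(21) | reversed so far: 4 -> 21 -> 10
Step 4: curr=28, set curr.next=prev(4) | reversed so far: 28 -> 4 -> 21 -> 10
Step 5: curr=17, set curr.next=prev(28) | reversed so far: 17 -> 28 -> 4 -> 21 -> 10
Step 6: curr=48, set curr.next=prev(17) | reversed so far: 48 -> 17 -> 28 -> 4 -> 21 -> 10
Step 7: curr=29, set curr.next=prev(48) | reversed so far: 29 -> 48 -> 17 -> 28 -> 4 -> 21 -> 10

29 -> 48 -> 17 -> 28 -> 4 -> 21 -> 10 -> None


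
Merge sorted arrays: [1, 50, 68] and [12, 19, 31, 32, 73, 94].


Take 1 from A
Take 12 from B
Take 19 from B
Take 31 from B
Take 32 from B
Take 50 from A
Take 68 from A

Merged: [1, 12, 19, 31, 32, 50, 68, 73, 94]


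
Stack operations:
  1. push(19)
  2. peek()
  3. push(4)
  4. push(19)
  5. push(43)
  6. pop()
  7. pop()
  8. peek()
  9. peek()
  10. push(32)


push(19) -> [19]
peek()->19
push(4) -> [19, 4]
push(19) -> [19, 4, 19]
push(43) -> [19, 4, 19, 43]
pop()->43, [19, 4, 19]
pop()->19, [19, 4]
peek()->4
peek()->4
push(32) -> [19, 4, 32]

Final stack: [19, 4, 32]


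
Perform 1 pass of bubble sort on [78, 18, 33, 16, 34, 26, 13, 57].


Initial: [78, 18, 33, 16, 34, 26, 13, 57]
Pass 1: [18, 33, 16, 34, 26, 13, 57, 78] (7 swaps)

After 1 pass: [18, 33, 16, 34, 26, 13, 57, 78]


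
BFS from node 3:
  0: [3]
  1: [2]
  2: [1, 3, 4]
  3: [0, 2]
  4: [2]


Visit 3, enqueue [0, 2]
Visit 0, enqueue []
Visit 2, enqueue [1, 4]
Visit 1, enqueue []
Visit 4, enqueue []

BFS order: [3, 0, 2, 1, 4]


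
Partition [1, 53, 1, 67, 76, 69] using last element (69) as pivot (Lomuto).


Pivot: 69
  1 <= 69: advance i (no swap)
  53 <= 69: advance i (no swap)
  1 <= 69: advance i (no swap)
  67 <= 69: advance i (no swap)
Place pivot at 4: [1, 53, 1, 67, 69, 76]

Partitioned: [1, 53, 1, 67, 69, 76]
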